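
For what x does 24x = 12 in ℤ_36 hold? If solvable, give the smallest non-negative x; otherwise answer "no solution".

2

First find gcd(24, 36):
36 = 1×24 + 12
24 = 2×12 + 0
gcd = 12 and 12 | 12, so solutions exist. Divide through by 12: 2x ≡ 1 (mod 3).
Now find 2⁻¹ mod 3:
3 = 1·2 + 1
2 = 2·1 + 0
Back-substitute:
1 = 3 − 2
So 2·(-1) ≡ 1 (mod 3), i.e. 2⁻¹ ≡ 2.
Then x ≡ 2·1 ≡ 2 (mod 3); the smallest non-negative solution is x = 2.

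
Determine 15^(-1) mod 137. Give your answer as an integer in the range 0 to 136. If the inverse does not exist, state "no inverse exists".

64

Extended Euclidean algorithm:
137 = 9×15 + 2
15 = 7×2 + 1
2 = 2×1 + 0
gcd = 1, so the inverse exists. Back-substitute:
1 = 15 − 7·2
1 = −7·137 + 64·15
So 15·64 ≡ 1 (mod 137).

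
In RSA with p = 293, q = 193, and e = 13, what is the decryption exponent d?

34501

φ(n) = (p−1)(q−1) = 292·192 = 56064.
Need d with 13·d ≡ 1 (mod 56064). Apply the extended Euclidean algorithm:
56064 = 4312×13 + 8
13 = 1×8 + 5
8 = 1×5 + 3
5 = 1×3 + 2
3 = 1×2 + 1
2 = 2×1 + 0
Back-substitute:
1 = 3 − 2
1 = −5 + 2·3
1 = 2·8 − 3·5
1 = −3·13 + 5·8
1 = 5·56064 − 21563·13
So 13·(-21563) ≡ 1 (mod 56064), hence d ≡ -21563 ≡ 34501 (mod 56064).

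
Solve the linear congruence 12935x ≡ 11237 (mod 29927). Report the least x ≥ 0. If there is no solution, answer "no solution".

15419

First find gcd(12935, 29927):
29927 = 2·12935 + 4057
12935 = 3·4057 + 764
4057 = 5·764 + 237
764 = 3·237 + 53
237 = 4·53 + 25
53 = 2·25 + 3
25 = 8·3 + 1
3 = 3·1 + 0
gcd = 1, so a unique solution mod 29927 exists.
Back-substitute for the Bézout coefficients:
1 = 25 − 8·3
1 = −8·53 + 17·25
1 = 17·237 − 76·53
1 = −76·764 + 245·237
1 = 245·4057 − 1301·764
1 = −1301·12935 + 4148·4057
1 = 4148·29927 − 9597·12935
So 12935·(-9597) ≡ 1 (mod 29927), giving 12935⁻¹ ≡ 20330.
x ≡ 12935⁻¹·11237 ≡ 20330·11237 ≡ 15419 (mod 29927).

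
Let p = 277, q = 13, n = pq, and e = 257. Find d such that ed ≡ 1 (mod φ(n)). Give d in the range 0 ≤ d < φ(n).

2513

φ(n) = (p−1)(q−1) = 276·12 = 3312.
Need d with 257·d ≡ 1 (mod 3312). Apply the extended Euclidean algorithm:
3312 = 12×257 + 228
257 = 1×228 + 29
228 = 7×29 + 25
29 = 1×25 + 4
25 = 6×4 + 1
4 = 4×1 + 0
Back-substitute:
1 = 25 − 6·4
1 = −6·29 + 7·25
1 = 7·228 − 55·29
1 = −55·257 + 62·228
1 = 62·3312 − 799·257
So 257·(-799) ≡ 1 (mod 3312), hence d ≡ -799 ≡ 2513 (mod 3312).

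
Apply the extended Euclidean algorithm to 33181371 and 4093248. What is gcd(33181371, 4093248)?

3

Euclidean algorithm:
33181371 = 8×4093248 + 435387
4093248 = 9×435387 + 174765
435387 = 2×174765 + 85857
174765 = 2×85857 + 3051
85857 = 28×3051 + 429
3051 = 7×429 + 48
429 = 8×48 + 45
48 = 1×45 + 3
45 = 15×3 + 0
gcd(33181371, 4093248) = 3.
Back-substituting:
3 = 48 − 45
3 = −429 + 9·48
3 = 9·3051 − 64·429
3 = −64·85857 + 1801·3051
3 = 1801·174765 − 3666·85857
3 = −3666·435387 + 9133·174765
3 = 9133·4093248 − 85863·435387
3 = −85863·33181371 + 696037·4093248
So 3 = (-85863)·33181371 + (696037)·4093248.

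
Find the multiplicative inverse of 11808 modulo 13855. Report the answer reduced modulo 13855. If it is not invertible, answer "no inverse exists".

Extended Euclidean algorithm:
13855 = 1·11808 + 2047
11808 = 5·2047 + 1573
2047 = 1·1573 + 474
1573 = 3·474 + 151
474 = 3·151 + 21
151 = 7·21 + 4
21 = 5·4 + 1
4 = 4·1 + 0
Since gcd(11808, 13855) = 1, back-substitute to write 1 as a combination:
1 = 21 − 5·4
1 = −5·151 + 36·21
1 = 36·474 − 113·151
1 = −113·1573 + 375·474
1 = 375·2047 − 488·1573
1 = −488·11808 + 2815·2047
1 = 2815·13855 − 3303·11808
Thus 11808·(-3303) ≡ 1 (mod 13855); reducing, -3303 mod 13855 = 10552.

10552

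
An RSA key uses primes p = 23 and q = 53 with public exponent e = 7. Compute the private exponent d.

327

φ(n) = (p−1)(q−1) = 22·52 = 1144.
Need d with 7·d ≡ 1 (mod 1144). Apply the extended Euclidean algorithm:
1144 = 163*7 + 3
7 = 2*3 + 1
3 = 3*1 + 0
Back-substitute:
1 = 7 − 2·3
1 = −2·1144 + 327·7
So 7·327 ≡ 1 (mod 1144), hence d = 327.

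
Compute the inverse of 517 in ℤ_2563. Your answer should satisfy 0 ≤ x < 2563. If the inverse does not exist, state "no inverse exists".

no inverse exists

Euclidean algorithm on 2563, 517:
2563 = 4*517 + 495
517 = 1*495 + 22
495 = 22*22 + 11
22 = 2*11 + 0
Since gcd = 11 > 1, 517 is not a unit mod 2563.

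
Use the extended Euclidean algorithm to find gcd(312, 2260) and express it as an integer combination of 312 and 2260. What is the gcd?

Apply Euclid's algorithm to 2260 and 312:
2260 = 7×312 + 76
312 = 4×76 + 8
76 = 9×8 + 4
8 = 2×4 + 0
gcd(312, 2260) = 4.
Express as a combination:
4 = 76 − 9·8
4 = −9·312 + 37·76
4 = 37·2260 − 268·312
So 4 = (37)·2260 + (-268)·312.

4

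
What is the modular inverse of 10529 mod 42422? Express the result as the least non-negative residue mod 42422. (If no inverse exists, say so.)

9843

Run Euclid on (42422, 10529):
42422 = 4×10529 + 306
10529 = 34×306 + 125
306 = 2×125 + 56
125 = 2×56 + 13
56 = 4×13 + 4
13 = 3×4 + 1
4 = 4×1 + 0
The gcd is 1. Working backward:
1 = 13 − 3·4
1 = −3·56 + 13·13
1 = 13·125 − 29·56
1 = −29·306 + 71·125
1 = 71·10529 − 2443·306
1 = −2443·42422 + 9843·10529
So 10529·9843 ≡ 1 (mod 42422).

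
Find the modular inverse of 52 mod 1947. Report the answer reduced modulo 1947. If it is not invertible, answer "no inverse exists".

337

gcd(1947, 52) by repeated division:
1947 = 37×52 + 23
52 = 2×23 + 6
23 = 3×6 + 5
6 = 1×5 + 1
5 = 5×1 + 0
The gcd is 1. Working backward:
1 = 6 − 5
1 = −23 + 4·6
1 = 4·52 − 9·23
1 = −9·1947 + 337·52
So 52·337 ≡ 1 (mod 1947).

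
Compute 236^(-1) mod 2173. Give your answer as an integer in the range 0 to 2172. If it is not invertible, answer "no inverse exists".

1685

Apply the Euclidean algorithm to 2173 and 236:
2173 = 9×236 + 49
236 = 4×49 + 40
49 = 1×40 + 9
40 = 4×9 + 4
9 = 2×4 + 1
4 = 4×1 + 0
Since gcd(236, 2173) = 1, back-substitute to write 1 as a combination:
1 = 9 − 2·4
1 = −2·40 + 9·9
1 = 9·49 − 11·40
1 = −11·236 + 53·49
1 = 53·2173 − 488·236
Thus 236·(-488) ≡ 1 (mod 2173); reducing, -488 mod 2173 = 1685.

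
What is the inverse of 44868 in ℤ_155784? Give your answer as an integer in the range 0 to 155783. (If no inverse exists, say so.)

Euclidean algorithm on 155784, 44868:
155784 = 3*44868 + 21180
44868 = 2*21180 + 2508
21180 = 8*2508 + 1116
2508 = 2*1116 + 276
1116 = 4*276 + 12
276 = 23*12 + 0
The gcd is 12, not 1, hence no inverse exists.

no inverse exists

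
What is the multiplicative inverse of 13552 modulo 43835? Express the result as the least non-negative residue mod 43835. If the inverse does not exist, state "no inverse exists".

no inverse exists

Euclidean algorithm on 43835, 13552:
43835 = 3·13552 + 3179
13552 = 4·3179 + 836
3179 = 3·836 + 671
836 = 1·671 + 165
671 = 4·165 + 11
165 = 15·11 + 0
gcd(13552, 43835) = 11 ≠ 1, so 13552 has no multiplicative inverse modulo 43835.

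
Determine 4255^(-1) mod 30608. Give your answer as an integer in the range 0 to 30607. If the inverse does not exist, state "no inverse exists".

Run Euclid on (30608, 4255):
30608 = 7*4255 + 823
4255 = 5*823 + 140
823 = 5*140 + 123
140 = 1*123 + 17
123 = 7*17 + 4
17 = 4*4 + 1
4 = 4*1 + 0
The gcd is 1. Working backward:
1 = 17 − 4·4
1 = −4·123 + 29·17
1 = 29·140 − 33·123
1 = −33·823 + 194·140
1 = 194·4255 − 1003·823
1 = −1003·30608 + 7215·4255
So 4255·7215 ≡ 1 (mod 30608).

7215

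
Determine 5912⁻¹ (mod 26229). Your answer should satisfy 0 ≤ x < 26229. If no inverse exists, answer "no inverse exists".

Run Euclid on (26229, 5912):
26229 = 4×5912 + 2581
5912 = 2×2581 + 750
2581 = 3×750 + 331
750 = 2×331 + 88
331 = 3×88 + 67
88 = 1×67 + 21
67 = 3×21 + 4
21 = 5×4 + 1
4 = 4×1 + 0
Since gcd(5912, 26229) = 1, back-substitute to write 1 as a combination:
1 = 21 − 5·4
1 = −5·67 + 16·21
1 = 16·88 − 21·67
1 = −21·331 + 79·88
1 = 79·750 − 179·331
1 = −179·2581 + 616·750
1 = 616·5912 − 1411·2581
1 = −1411·26229 + 6260·5912
So 5912·6260 ≡ 1 (mod 26229).

6260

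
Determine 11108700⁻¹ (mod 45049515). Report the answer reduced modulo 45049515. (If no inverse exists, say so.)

Euclidean algorithm on 45049515, 11108700:
45049515 = 4*11108700 + 614715
11108700 = 18*614715 + 43830
614715 = 14*43830 + 1095
43830 = 40*1095 + 30
1095 = 36*30 + 15
30 = 2*15 + 0
The gcd is 15, not 1, hence no inverse exists.

no inverse exists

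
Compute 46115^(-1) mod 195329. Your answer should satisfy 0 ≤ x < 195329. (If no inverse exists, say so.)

Run Euclid on (195329, 46115):
195329 = 4×46115 + 10869
46115 = 4×10869 + 2639
10869 = 4×2639 + 313
2639 = 8×313 + 135
313 = 2×135 + 43
135 = 3×43 + 6
43 = 7×6 + 1
6 = 6×1 + 0
Since gcd(46115, 195329) = 1, back-substitute to write 1 as a combination:
1 = 43 − 7·6
1 = −7·135 + 22·43
1 = 22·313 − 51·135
1 = −51·2639 + 430·313
1 = 430·10869 − 1771·2639
1 = −1771·46115 + 7514·10869
1 = 7514·195329 − 31827·46115
So 46115·(-31827) ≡ 1 (mod 195329), and -31827 ≡ 163502 (mod 195329).

163502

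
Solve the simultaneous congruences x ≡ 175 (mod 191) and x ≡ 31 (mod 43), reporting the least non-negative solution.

1321

Write x = 175 + 191·k. Then 191·k ≡ 31 − 175 ≡ 28 (mod 43).
Need 191⁻¹ mod 43. Extended Euclid on (43, 19):
43 = 2·19 + 5
19 = 3·5 + 4
5 = 1·4 + 1
4 = 4·1 + 0
Back-substitute:
1 = 5 − 4
1 = −19 + 4·5
1 = 4·43 − 9·19
191⁻¹ ≡ 34 (mod 43), so k ≡ 34·28 ≡ 6 (mod 43).
x = 175 + 191·6 = 1321.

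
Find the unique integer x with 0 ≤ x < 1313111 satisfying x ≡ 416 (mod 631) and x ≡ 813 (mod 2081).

939344

Write x = 416 + 631·k. Then 631·k ≡ 813 − 416 ≡ 397 (mod 2081).
Need 631⁻¹ mod 2081. Extended Euclid on (2081, 631):
2081 = 3·631 + 188
631 = 3·188 + 67
188 = 2·67 + 54
67 = 1·54 + 13
54 = 4·13 + 2
13 = 6·2 + 1
2 = 2·1 + 0
Back-substitute:
1 = 13 − 6·2
1 = −6·54 + 25·13
1 = 25·67 − 31·54
1 = −31·188 + 87·67
1 = 87·631 − 292·188
1 = −292·2081 + 963·631
631⁻¹ ≡ 963 (mod 2081), so k ≡ 963·397 ≡ 1488 (mod 2081).
x = 416 + 631·1488 = 939344.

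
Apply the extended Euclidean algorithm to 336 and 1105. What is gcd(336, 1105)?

1

Repeated division:
1105 = 3×336 + 97
336 = 3×97 + 45
97 = 2×45 + 7
45 = 6×7 + 3
7 = 2×3 + 1
3 = 3×1 + 0
gcd(336, 1105) = 1.
Back-substituting:
1 = 7 − 2·3
1 = −2·45 + 13·7
1 = 13·97 − 28·45
1 = −28·336 + 97·97
1 = 97·1105 − 319·336
So 1 = (97)·1105 + (-319)·336.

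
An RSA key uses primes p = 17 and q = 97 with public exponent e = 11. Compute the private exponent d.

419

φ(n) = (p−1)(q−1) = 16·96 = 1536.
Need d with 11·d ≡ 1 (mod 1536). Apply the extended Euclidean algorithm:
1536 = 139×11 + 7
11 = 1×7 + 4
7 = 1×4 + 3
4 = 1×3 + 1
3 = 3×1 + 0
Back-substitute:
1 = 4 − 3
1 = −7 + 2·4
1 = 2·11 − 3·7
1 = −3·1536 + 419·11
So 11·419 ≡ 1 (mod 1536), hence d = 419.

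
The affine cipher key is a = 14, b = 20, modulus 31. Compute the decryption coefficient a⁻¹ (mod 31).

20

Apply the Euclidean algorithm to 31 and 14:
31 = 2*14 + 3
14 = 4*3 + 2
3 = 1*2 + 1
2 = 2*1 + 0
Since gcd(14, 31) = 1, back-substitute to write 1 as a combination:
1 = 3 − 2
1 = −14 + 5·3
1 = 5·31 − 11·14
Thus 14·(-11) ≡ 1 (mod 31); reducing, -11 mod 31 = 20.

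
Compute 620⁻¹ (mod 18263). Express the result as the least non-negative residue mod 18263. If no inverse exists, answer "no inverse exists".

9809

Apply the Euclidean algorithm to 18263 and 620:
18263 = 29*620 + 283
620 = 2*283 + 54
283 = 5*54 + 13
54 = 4*13 + 2
13 = 6*2 + 1
2 = 2*1 + 0
The gcd is 1. Working backward:
1 = 13 − 6·2
1 = −6·54 + 25·13
1 = 25·283 − 131·54
1 = −131·620 + 287·283
1 = 287·18263 − 8454·620
So 620·(-8454) ≡ 1 (mod 18263), and -8454 ≡ 9809 (mod 18263).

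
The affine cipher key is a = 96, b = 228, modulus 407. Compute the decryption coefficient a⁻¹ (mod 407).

Extended Euclidean algorithm:
407 = 4×96 + 23
96 = 4×23 + 4
23 = 5×4 + 3
4 = 1×3 + 1
3 = 3×1 + 0
The gcd is 1. Working backward:
1 = 4 − 3
1 = −23 + 6·4
1 = 6·96 − 25·23
1 = −25·407 + 106·96
So 96·106 ≡ 1 (mod 407).

106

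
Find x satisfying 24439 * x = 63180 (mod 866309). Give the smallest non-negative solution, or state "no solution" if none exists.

675177

First find gcd(24439, 866309):
866309 = 35·24439 + 10944
24439 = 2·10944 + 2551
10944 = 4·2551 + 740
2551 = 3·740 + 331
740 = 2·331 + 78
331 = 4·78 + 19
78 = 4·19 + 2
19 = 9·2 + 1
2 = 2·1 + 0
gcd = 1, so a unique solution mod 866309 exists.
Back-substitute for the Bézout coefficients:
1 = 19 − 9·2
1 = −9·78 + 37·19
1 = 37·331 − 157·78
1 = −157·740 + 351·331
1 = 351·2551 − 1210·740
1 = −1210·10944 + 5191·2551
1 = 5191·24439 − 11592·10944
1 = −11592·866309 + 410911·24439
So 24439·(410911) ≡ 1 (mod 866309), giving 24439⁻¹ ≡ 410911.
x ≡ 24439⁻¹·63180 ≡ 410911·63180 ≡ 675177 (mod 866309).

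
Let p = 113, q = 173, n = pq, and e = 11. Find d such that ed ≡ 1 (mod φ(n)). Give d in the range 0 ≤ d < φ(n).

φ(n) = (p−1)(q−1) = 112·172 = 19264.
Need d with 11·d ≡ 1 (mod 19264). Apply the extended Euclidean algorithm:
19264 = 1751×11 + 3
11 = 3×3 + 2
3 = 1×2 + 1
2 = 2×1 + 0
Back-substitute:
1 = 3 − 2
1 = −11 + 4·3
1 = 4·19264 − 7005·11
So 11·(-7005) ≡ 1 (mod 19264), hence d ≡ -7005 ≡ 12259 (mod 19264).

12259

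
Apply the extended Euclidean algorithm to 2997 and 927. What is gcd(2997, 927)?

9

Apply Euclid's algorithm to 2997 and 927:
2997 = 3*927 + 216
927 = 4*216 + 63
216 = 3*63 + 27
63 = 2*27 + 9
27 = 3*9 + 0
gcd(2997, 927) = 9.
Express as a combination:
9 = 63 − 2·27
9 = −2·216 + 7·63
9 = 7·927 − 30·216
9 = −30·2997 + 97·927
So 9 = (-30)·2997 + (97)·927.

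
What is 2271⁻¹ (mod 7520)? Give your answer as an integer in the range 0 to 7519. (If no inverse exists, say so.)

Apply the Euclidean algorithm to 7520 and 2271:
7520 = 3·2271 + 707
2271 = 3·707 + 150
707 = 4·150 + 107
150 = 1·107 + 43
107 = 2·43 + 21
43 = 2·21 + 1
21 = 21·1 + 0
gcd = 1, so the inverse exists. Back-substitute:
1 = 43 − 2·21
1 = −2·107 + 5·43
1 = 5·150 − 7·107
1 = −7·707 + 33·150
1 = 33·2271 − 106·707
1 = −106·7520 + 351·2271
So 2271·351 ≡ 1 (mod 7520).

351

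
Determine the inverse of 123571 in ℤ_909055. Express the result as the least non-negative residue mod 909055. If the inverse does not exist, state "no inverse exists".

no inverse exists

Compute gcd(123571, 909055):
909055 = 7·123571 + 44058
123571 = 2·44058 + 35455
44058 = 1·35455 + 8603
35455 = 4·8603 + 1043
8603 = 8·1043 + 259
1043 = 4·259 + 7
259 = 37·7 + 0
gcd(123571, 909055) = 7 ≠ 1, so 123571 has no multiplicative inverse modulo 909055.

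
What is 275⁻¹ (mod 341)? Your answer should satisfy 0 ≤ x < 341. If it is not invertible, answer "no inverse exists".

Euclidean algorithm on 341, 275:
341 = 1*275 + 66
275 = 4*66 + 11
66 = 6*11 + 0
The gcd is 11, not 1, hence no inverse exists.

no inverse exists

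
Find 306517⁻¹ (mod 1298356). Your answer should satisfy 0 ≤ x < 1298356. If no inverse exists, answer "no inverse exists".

264905

Extended Euclidean algorithm:
1298356 = 4*306517 + 72288
306517 = 4*72288 + 17365
72288 = 4*17365 + 2828
17365 = 6*2828 + 397
2828 = 7*397 + 49
397 = 8*49 + 5
49 = 9*5 + 4
5 = 1*4 + 1
4 = 4*1 + 0
The gcd is 1. Working backward:
1 = 5 − 4
1 = −49 + 10·5
1 = 10·397 − 81·49
1 = −81·2828 + 577·397
1 = 577·17365 − 3543·2828
1 = −3543·72288 + 14749·17365
1 = 14749·306517 − 62539·72288
1 = −62539·1298356 + 264905·306517
So 306517·264905 ≡ 1 (mod 1298356).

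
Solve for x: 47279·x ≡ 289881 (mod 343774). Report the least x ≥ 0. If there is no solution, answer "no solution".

First find gcd(47279, 343774):
343774 = 7*47279 + 12821
47279 = 3*12821 + 8816
12821 = 1*8816 + 4005
8816 = 2*4005 + 806
4005 = 4*806 + 781
806 = 1*781 + 25
781 = 31*25 + 6
25 = 4*6 + 1
6 = 6*1 + 0
gcd = 1, so a unique solution mod 343774 exists.
Back-substitute for the Bézout coefficients:
1 = 25 − 4·6
1 = −4·781 + 125·25
1 = 125·806 − 129·781
1 = −129·4005 + 641·806
1 = 641·8816 − 1411·4005
1 = −1411·12821 + 2052·8816
1 = 2052·47279 − 7567·12821
1 = −7567·343774 + 55021·47279
So 47279·(55021) ≡ 1 (mod 343774), giving 47279⁻¹ ≡ 55021.
x ≡ 47279⁻¹·289881 ≡ 55021·289881 ≡ 147771 (mod 343774).

147771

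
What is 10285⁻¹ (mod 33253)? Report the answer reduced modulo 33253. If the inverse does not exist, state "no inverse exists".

no inverse exists

Compute gcd(10285, 33253):
33253 = 3×10285 + 2398
10285 = 4×2398 + 693
2398 = 3×693 + 319
693 = 2×319 + 55
319 = 5×55 + 44
55 = 1×44 + 11
44 = 4×11 + 0
The gcd is 11, not 1, hence no inverse exists.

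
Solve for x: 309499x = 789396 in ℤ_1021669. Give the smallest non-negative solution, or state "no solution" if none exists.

First find gcd(309499, 1021669):
1021669 = 3×309499 + 93172
309499 = 3×93172 + 29983
93172 = 3×29983 + 3223
29983 = 9×3223 + 976
3223 = 3×976 + 295
976 = 3×295 + 91
295 = 3×91 + 22
91 = 4×22 + 3
22 = 7×3 + 1
3 = 3×1 + 0
gcd = 1, so a unique solution mod 1021669 exists.
Back-substitute for the Bézout coefficients:
1 = 22 − 7·3
1 = −7·91 + 29·22
1 = 29·295 − 94·91
1 = −94·976 + 311·295
1 = 311·3223 − 1027·976
1 = −1027·29983 + 9554·3223
1 = 9554·93172 − 29689·29983
1 = −29689·309499 + 98621·93172
1 = 98621·1021669 − 325552·309499
So 309499·(-325552) ≡ 1 (mod 1021669), giving 309499⁻¹ ≡ 696117.
x ≡ 309499⁻¹·789396 ≡ 696117·789396 ≡ 151999 (mod 1021669).

151999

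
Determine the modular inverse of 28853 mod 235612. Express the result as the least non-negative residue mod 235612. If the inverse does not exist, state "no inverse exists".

Extended Euclidean algorithm:
235612 = 8*28853 + 4788
28853 = 6*4788 + 125
4788 = 38*125 + 38
125 = 3*38 + 11
38 = 3*11 + 5
11 = 2*5 + 1
5 = 5*1 + 0
Since gcd(28853, 235612) = 1, back-substitute to write 1 as a combination:
1 = 11 − 2·5
1 = −2·38 + 7·11
1 = 7·125 − 23·38
1 = −23·4788 + 881·125
1 = 881·28853 − 5309·4788
1 = −5309·235612 + 43353·28853
So 28853·43353 ≡ 1 (mod 235612).

43353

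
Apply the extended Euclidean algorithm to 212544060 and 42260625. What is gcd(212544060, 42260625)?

Apply Euclid's algorithm to 212544060 and 42260625:
212544060 = 5×42260625 + 1240935
42260625 = 34×1240935 + 68835
1240935 = 18×68835 + 1905
68835 = 36×1905 + 255
1905 = 7×255 + 120
255 = 2×120 + 15
120 = 8×15 + 0
gcd(212544060, 42260625) = 15.
Back-substituting:
15 = 255 − 2·120
15 = −2·1905 + 15·255
15 = 15·68835 − 542·1905
15 = −542·1240935 + 9771·68835
15 = 9771·42260625 − 332756·1240935
15 = −332756·212544060 + 1673551·42260625
So 15 = (-332756)·212544060 + (1673551)·42260625.

15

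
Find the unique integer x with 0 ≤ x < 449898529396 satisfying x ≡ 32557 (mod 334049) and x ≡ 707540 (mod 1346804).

Write x = 32557 + 334049·k. Then 334049·k ≡ 707540 − 32557 ≡ 674983 (mod 1346804).
Need 334049⁻¹ mod 1346804. Extended Euclid on (1346804, 334049):
1346804 = 4*334049 + 10608
334049 = 31*10608 + 5201
10608 = 2*5201 + 206
5201 = 25*206 + 51
206 = 4*51 + 2
51 = 25*2 + 1
2 = 2*1 + 0
Back-substitute:
1 = 51 − 25·2
1 = −25·206 + 101·51
1 = 101·5201 − 2550·206
1 = −2550·10608 + 5201·5201
1 = 5201·334049 − 163781·10608
1 = −163781·1346804 + 660325·334049
334049⁻¹ ≡ 660325 (mod 1346804), so k ≡ 660325·674983 ≡ 874127 (mod 1346804).
x = 32557 + 334049·874127 = 292001282780.

292001282780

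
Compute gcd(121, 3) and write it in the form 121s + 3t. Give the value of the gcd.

Euclidean algorithm:
121 = 40*3 + 1
3 = 3*1 + 0
gcd(121, 3) = 1.
Back-substituting:
1 = 121 − 40·3
So 1 = (1)·121 + (-40)·3.

1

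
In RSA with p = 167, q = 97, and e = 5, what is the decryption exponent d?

12749

φ(n) = (p−1)(q−1) = 166·96 = 15936.
Need d with 5·d ≡ 1 (mod 15936). Apply the extended Euclidean algorithm:
15936 = 3187·5 + 1
5 = 5·1 + 0
Back-substitute:
1 = 15936 − 3187·5
So 5·(-3187) ≡ 1 (mod 15936), hence d ≡ -3187 ≡ 12749 (mod 15936).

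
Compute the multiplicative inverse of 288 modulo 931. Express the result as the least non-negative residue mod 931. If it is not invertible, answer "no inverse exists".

792

gcd(931, 288) by repeated division:
931 = 3×288 + 67
288 = 4×67 + 20
67 = 3×20 + 7
20 = 2×7 + 6
7 = 1×6 + 1
6 = 6×1 + 0
gcd = 1, so the inverse exists. Back-substitute:
1 = 7 − 6
1 = −20 + 3·7
1 = 3·67 − 10·20
1 = −10·288 + 43·67
1 = 43·931 − 139·288
Thus 288·(-139) ≡ 1 (mod 931); reducing, -139 mod 931 = 792.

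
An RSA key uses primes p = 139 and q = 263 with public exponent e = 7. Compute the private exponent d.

φ(n) = (p−1)(q−1) = 138·262 = 36156.
Need d with 7·d ≡ 1 (mod 36156). Apply the extended Euclidean algorithm:
36156 = 5165×7 + 1
7 = 7×1 + 0
Back-substitute:
1 = 36156 − 5165·7
So 7·(-5165) ≡ 1 (mod 36156), hence d ≡ -5165 ≡ 30991 (mod 36156).

30991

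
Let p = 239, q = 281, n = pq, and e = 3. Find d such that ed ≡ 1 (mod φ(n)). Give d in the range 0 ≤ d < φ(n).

φ(n) = (p−1)(q−1) = 238·280 = 66640.
Need d with 3·d ≡ 1 (mod 66640). Apply the extended Euclidean algorithm:
66640 = 22213·3 + 1
3 = 3·1 + 0
Back-substitute:
1 = 66640 − 22213·3
So 3·(-22213) ≡ 1 (mod 66640), hence d ≡ -22213 ≡ 44427 (mod 66640).

44427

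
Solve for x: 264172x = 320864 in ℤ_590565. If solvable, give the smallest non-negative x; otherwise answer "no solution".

421712

First find gcd(264172, 590565):
590565 = 2*264172 + 62221
264172 = 4*62221 + 15288
62221 = 4*15288 + 1069
15288 = 14*1069 + 322
1069 = 3*322 + 103
322 = 3*103 + 13
103 = 7*13 + 12
13 = 1*12 + 1
12 = 12*1 + 0
gcd = 1, so a unique solution mod 590565 exists.
Back-substitute for the Bézout coefficients:
1 = 13 − 12
1 = −103 + 8·13
1 = 8·322 − 25·103
1 = −25·1069 + 83·322
1 = 83·15288 − 1187·1069
1 = −1187·62221 + 4831·15288
1 = 4831·264172 − 20511·62221
1 = −20511·590565 + 45853·264172
So 264172·(45853) ≡ 1 (mod 590565), giving 264172⁻¹ ≡ 45853.
x ≡ 264172⁻¹·320864 ≡ 45853·320864 ≡ 421712 (mod 590565).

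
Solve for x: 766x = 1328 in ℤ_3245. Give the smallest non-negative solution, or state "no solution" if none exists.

383

First find gcd(766, 3245):
3245 = 4·766 + 181
766 = 4·181 + 42
181 = 4·42 + 13
42 = 3·13 + 3
13 = 4·3 + 1
3 = 3·1 + 0
gcd = 1, so a unique solution mod 3245 exists.
Back-substitute for the Bézout coefficients:
1 = 13 − 4·3
1 = −4·42 + 13·13
1 = 13·181 − 56·42
1 = −56·766 + 237·181
1 = 237·3245 − 1004·766
So 766·(-1004) ≡ 1 (mod 3245), giving 766⁻¹ ≡ 2241.
x ≡ 766⁻¹·1328 ≡ 2241·1328 ≡ 383 (mod 3245).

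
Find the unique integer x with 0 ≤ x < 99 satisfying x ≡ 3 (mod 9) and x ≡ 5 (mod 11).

Write x = 3 + 9·k. Then 9·k ≡ 5 − 3 ≡ 2 (mod 11).
Need 9⁻¹ mod 11. Extended Euclid on (11, 9):
11 = 1×9 + 2
9 = 4×2 + 1
2 = 2×1 + 0
Back-substitute:
1 = 9 − 4·2
1 = −4·11 + 5·9
9⁻¹ ≡ 5 (mod 11), so k ≡ 5·2 ≡ 10 (mod 11).
x = 3 + 9·10 = 93.

93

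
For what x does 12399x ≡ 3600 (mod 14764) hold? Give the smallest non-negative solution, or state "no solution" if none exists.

10892

First find gcd(12399, 14764):
14764 = 1×12399 + 2365
12399 = 5×2365 + 574
2365 = 4×574 + 69
574 = 8×69 + 22
69 = 3×22 + 3
22 = 7×3 + 1
3 = 3×1 + 0
gcd = 1, so a unique solution mod 14764 exists.
Back-substitute for the Bézout coefficients:
1 = 22 − 7·3
1 = −7·69 + 22·22
1 = 22·574 − 183·69
1 = −183·2365 + 754·574
1 = 754·12399 − 3953·2365
1 = −3953·14764 + 4707·12399
So 12399·(4707) ≡ 1 (mod 14764), giving 12399⁻¹ ≡ 4707.
x ≡ 12399⁻¹·3600 ≡ 4707·3600 ≡ 10892 (mod 14764).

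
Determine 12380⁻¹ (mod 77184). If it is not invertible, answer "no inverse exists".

Compute gcd(12380, 77184):
77184 = 6×12380 + 2904
12380 = 4×2904 + 764
2904 = 3×764 + 612
764 = 1×612 + 152
612 = 4×152 + 4
152 = 38×4 + 0
Since gcd = 4 > 1, 12380 is not a unit mod 77184.

no inverse exists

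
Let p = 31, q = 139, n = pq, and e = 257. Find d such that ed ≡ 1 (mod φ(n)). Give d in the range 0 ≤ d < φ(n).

φ(n) = (p−1)(q−1) = 30·138 = 4140.
Need d with 257·d ≡ 1 (mod 4140). Apply the extended Euclidean algorithm:
4140 = 16*257 + 28
257 = 9*28 + 5
28 = 5*5 + 3
5 = 1*3 + 2
3 = 1*2 + 1
2 = 2*1 + 0
Back-substitute:
1 = 3 − 2
1 = −5 + 2·3
1 = 2·28 − 11·5
1 = −11·257 + 101·28
1 = 101·4140 − 1627·257
So 257·(-1627) ≡ 1 (mod 4140), hence d ≡ -1627 ≡ 2513 (mod 4140).

2513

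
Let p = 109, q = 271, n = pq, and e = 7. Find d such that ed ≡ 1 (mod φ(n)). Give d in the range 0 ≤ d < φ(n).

φ(n) = (p−1)(q−1) = 108·270 = 29160.
Need d with 7·d ≡ 1 (mod 29160). Apply the extended Euclidean algorithm:
29160 = 4165·7 + 5
7 = 1·5 + 2
5 = 2·2 + 1
2 = 2·1 + 0
Back-substitute:
1 = 5 − 2·2
1 = −2·7 + 3·5
1 = 3·29160 − 12497·7
So 7·(-12497) ≡ 1 (mod 29160), hence d ≡ -12497 ≡ 16663 (mod 29160).

16663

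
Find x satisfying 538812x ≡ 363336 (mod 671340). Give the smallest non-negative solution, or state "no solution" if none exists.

First find gcd(538812, 671340):
671340 = 1·538812 + 132528
538812 = 4·132528 + 8700
132528 = 15·8700 + 2028
8700 = 4·2028 + 588
2028 = 3·588 + 264
588 = 2·264 + 60
264 = 4·60 + 24
60 = 2·24 + 12
24 = 2·12 + 0
gcd = 12 and 12 | 363336, so solutions exist. Divide through by 12: 44901x ≡ 30278 (mod 55945).
Now find 44901⁻¹ mod 55945:
55945 = 1*44901 + 11044
44901 = 4*11044 + 725
11044 = 15*725 + 169
725 = 4*169 + 49
169 = 3*49 + 22
49 = 2*22 + 5
22 = 4*5 + 2
5 = 2*2 + 1
2 = 2*1 + 0
Back-substitute:
1 = 5 − 2·2
1 = −2·22 + 9·5
1 = 9·49 − 20·22
1 = −20·169 + 69·49
1 = 69·725 − 296·169
1 = −296·11044 + 4509·725
1 = 4509·44901 − 18332·11044
1 = −18332·55945 + 22841·44901
So 44901⁻¹ ≡ 22841 (mod 55945).
Then x ≡ 22841·30278 ≡ 43653 (mod 55945); the smallest non-negative solution is x = 43653.

43653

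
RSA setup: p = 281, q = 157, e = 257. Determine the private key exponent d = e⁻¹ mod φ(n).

30593

φ(n) = (p−1)(q−1) = 280·156 = 43680.
Need d with 257·d ≡ 1 (mod 43680). Apply the extended Euclidean algorithm:
43680 = 169·257 + 247
257 = 1·247 + 10
247 = 24·10 + 7
10 = 1·7 + 3
7 = 2·3 + 1
3 = 3·1 + 0
Back-substitute:
1 = 7 − 2·3
1 = −2·10 + 3·7
1 = 3·247 − 74·10
1 = −74·257 + 77·247
1 = 77·43680 − 13087·257
So 257·(-13087) ≡ 1 (mod 43680), hence d ≡ -13087 ≡ 30593 (mod 43680).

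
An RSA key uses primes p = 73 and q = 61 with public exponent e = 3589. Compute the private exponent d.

φ(n) = (p−1)(q−1) = 72·60 = 4320.
Need d with 3589·d ≡ 1 (mod 4320). Apply the extended Euclidean algorithm:
4320 = 1·3589 + 731
3589 = 4·731 + 665
731 = 1·665 + 66
665 = 10·66 + 5
66 = 13·5 + 1
5 = 5·1 + 0
Back-substitute:
1 = 66 − 13·5
1 = −13·665 + 131·66
1 = 131·731 − 144·665
1 = −144·3589 + 707·731
1 = 707·4320 − 851·3589
So 3589·(-851) ≡ 1 (mod 4320), hence d ≡ -851 ≡ 3469 (mod 4320).

3469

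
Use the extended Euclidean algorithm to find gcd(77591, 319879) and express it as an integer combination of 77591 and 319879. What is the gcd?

1

Apply Euclid's algorithm to 319879 and 77591:
319879 = 4·77591 + 9515
77591 = 8·9515 + 1471
9515 = 6·1471 + 689
1471 = 2·689 + 93
689 = 7·93 + 38
93 = 2·38 + 17
38 = 2·17 + 4
17 = 4·4 + 1
4 = 4·1 + 0
gcd(77591, 319879) = 1.
Back-substituting:
1 = 17 − 4·4
1 = −4·38 + 9·17
1 = 9·93 − 22·38
1 = −22·689 + 163·93
1 = 163·1471 − 348·689
1 = −348·9515 + 2251·1471
1 = 2251·77591 − 18356·9515
1 = −18356·319879 + 75675·77591
So 1 = (-18356)·319879 + (75675)·77591.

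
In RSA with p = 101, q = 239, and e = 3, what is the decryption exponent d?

15867

φ(n) = (p−1)(q−1) = 100·238 = 23800.
Need d with 3·d ≡ 1 (mod 23800). Apply the extended Euclidean algorithm:
23800 = 7933*3 + 1
3 = 3*1 + 0
Back-substitute:
1 = 23800 − 7933·3
So 3·(-7933) ≡ 1 (mod 23800), hence d ≡ -7933 ≡ 15867 (mod 23800).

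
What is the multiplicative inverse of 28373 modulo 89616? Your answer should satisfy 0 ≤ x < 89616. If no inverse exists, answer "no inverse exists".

52829

Extended Euclidean algorithm:
89616 = 3·28373 + 4497
28373 = 6·4497 + 1391
4497 = 3·1391 + 324
1391 = 4·324 + 95
324 = 3·95 + 39
95 = 2·39 + 17
39 = 2·17 + 5
17 = 3·5 + 2
5 = 2·2 + 1
2 = 2·1 + 0
The gcd is 1. Working backward:
1 = 5 − 2·2
1 = −2·17 + 7·5
1 = 7·39 − 16·17
1 = −16·95 + 39·39
1 = 39·324 − 133·95
1 = −133·1391 + 571·324
1 = 571·4497 − 1846·1391
1 = −1846·28373 + 11647·4497
1 = 11647·89616 − 36787·28373
So 28373·(-36787) ≡ 1 (mod 89616), and -36787 ≡ 52829 (mod 89616).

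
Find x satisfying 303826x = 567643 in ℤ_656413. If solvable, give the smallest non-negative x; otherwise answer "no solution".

124068

First find gcd(303826, 656413):
656413 = 2·303826 + 48761
303826 = 6·48761 + 11260
48761 = 4·11260 + 3721
11260 = 3·3721 + 97
3721 = 38·97 + 35
97 = 2·35 + 27
35 = 1·27 + 8
27 = 3·8 + 3
8 = 2·3 + 2
3 = 1·2 + 1
2 = 2·1 + 0
gcd = 1, so a unique solution mod 656413 exists.
Back-substitute for the Bézout coefficients:
1 = 3 − 2
1 = −8 + 3·3
1 = 3·27 − 10·8
1 = −10·35 + 13·27
1 = 13·97 − 36·35
1 = −36·3721 + 1381·97
1 = 1381·11260 − 4179·3721
1 = −4179·48761 + 18097·11260
1 = 18097·303826 − 112761·48761
1 = −112761·656413 + 243619·303826
So 303826·(243619) ≡ 1 (mod 656413), giving 303826⁻¹ ≡ 243619.
x ≡ 303826⁻¹·567643 ≡ 243619·567643 ≡ 124068 (mod 656413).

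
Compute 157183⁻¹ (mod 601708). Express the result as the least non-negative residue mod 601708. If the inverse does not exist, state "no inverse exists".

80535

Extended Euclidean algorithm:
601708 = 3*157183 + 130159
157183 = 1*130159 + 27024
130159 = 4*27024 + 22063
27024 = 1*22063 + 4961
22063 = 4*4961 + 2219
4961 = 2*2219 + 523
2219 = 4*523 + 127
523 = 4*127 + 15
127 = 8*15 + 7
15 = 2*7 + 1
7 = 7*1 + 0
gcd = 1, so the inverse exists. Back-substitute:
1 = 15 − 2·7
1 = −2·127 + 17·15
1 = 17·523 − 70·127
1 = −70·2219 + 297·523
1 = 297·4961 − 664·2219
1 = −664·22063 + 2953·4961
1 = 2953·27024 − 3617·22063
1 = −3617·130159 + 17421·27024
1 = 17421·157183 − 21038·130159
1 = −21038·601708 + 80535·157183
So 157183·80535 ≡ 1 (mod 601708).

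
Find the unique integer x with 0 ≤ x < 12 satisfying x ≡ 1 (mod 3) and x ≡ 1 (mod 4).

1

Write x = 1 + 3·k. Then 3·k ≡ 1 − 1 ≡ 0 (mod 4).
Need 3⁻¹ mod 4. Extended Euclid on (4, 3):
4 = 1×3 + 1
3 = 3×1 + 0
Back-substitute:
1 = 4 − 3
3⁻¹ ≡ 3 (mod 4), so k ≡ 3·0 ≡ 0 (mod 4).
x = 1 + 3·0 = 1.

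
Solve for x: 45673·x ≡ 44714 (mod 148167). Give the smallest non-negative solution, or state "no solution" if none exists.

9584

First find gcd(45673, 148167):
148167 = 3×45673 + 11148
45673 = 4×11148 + 1081
11148 = 10×1081 + 338
1081 = 3×338 + 67
338 = 5×67 + 3
67 = 22×3 + 1
3 = 3×1 + 0
gcd = 1, so a unique solution mod 148167 exists.
Back-substitute for the Bézout coefficients:
1 = 67 − 22·3
1 = −22·338 + 111·67
1 = 111·1081 − 355·338
1 = −355·11148 + 3661·1081
1 = 3661·45673 − 14999·11148
1 = −14999·148167 + 48658·45673
So 45673·(48658) ≡ 1 (mod 148167), giving 45673⁻¹ ≡ 48658.
x ≡ 45673⁻¹·44714 ≡ 48658·44714 ≡ 9584 (mod 148167).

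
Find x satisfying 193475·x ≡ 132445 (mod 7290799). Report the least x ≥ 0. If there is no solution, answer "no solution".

First find gcd(193475, 7290799):
7290799 = 37·193475 + 132224
193475 = 1·132224 + 61251
132224 = 2·61251 + 9722
61251 = 6·9722 + 2919
9722 = 3·2919 + 965
2919 = 3·965 + 24
965 = 40·24 + 5
24 = 4·5 + 4
5 = 1·4 + 1
4 = 4·1 + 0
gcd = 1, so a unique solution mod 7290799 exists.
Back-substitute for the Bézout coefficients:
1 = 5 − 4
1 = −24 + 5·5
1 = 5·965 − 201·24
1 = −201·2919 + 608·965
1 = 608·9722 − 2025·2919
1 = −2025·61251 + 12758·9722
1 = 12758·132224 − 27541·61251
1 = −27541·193475 + 40299·132224
1 = 40299·7290799 − 1518604·193475
So 193475·(-1518604) ≡ 1 (mod 7290799), giving 193475⁻¹ ≡ 5772195.
x ≡ 193475⁻¹·132445 ≡ 5772195·132445 ≡ 7056032 (mod 7290799).

7056032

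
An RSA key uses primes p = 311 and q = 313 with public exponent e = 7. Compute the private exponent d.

82903

φ(n) = (p−1)(q−1) = 310·312 = 96720.
Need d with 7·d ≡ 1 (mod 96720). Apply the extended Euclidean algorithm:
96720 = 13817*7 + 1
7 = 7*1 + 0
Back-substitute:
1 = 96720 − 13817·7
So 7·(-13817) ≡ 1 (mod 96720), hence d ≡ -13817 ≡ 82903 (mod 96720).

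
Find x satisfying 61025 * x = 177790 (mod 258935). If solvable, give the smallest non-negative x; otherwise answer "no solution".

First find gcd(61025, 258935):
258935 = 4·61025 + 14835
61025 = 4·14835 + 1685
14835 = 8·1685 + 1355
1685 = 1·1355 + 330
1355 = 4·330 + 35
330 = 9·35 + 15
35 = 2·15 + 5
15 = 3·5 + 0
gcd = 5 and 5 | 177790, so solutions exist. Divide through by 5: 12205x ≡ 35558 (mod 51787).
Now find 12205⁻¹ mod 51787:
51787 = 4·12205 + 2967
12205 = 4·2967 + 337
2967 = 8·337 + 271
337 = 1·271 + 66
271 = 4·66 + 7
66 = 9·7 + 3
7 = 2·3 + 1
3 = 3·1 + 0
Back-substitute:
1 = 7 − 2·3
1 = −2·66 + 19·7
1 = 19·271 − 78·66
1 = −78·337 + 97·271
1 = 97·2967 − 854·337
1 = −854·12205 + 3513·2967
1 = 3513·51787 − 14906·12205
So 12205·(-14906) ≡ 1 (mod 51787), i.e. 12205⁻¹ ≡ 36881.
Then x ≡ 36881·35558 ≡ 12397 (mod 51787); the smallest non-negative solution is x = 12397.

12397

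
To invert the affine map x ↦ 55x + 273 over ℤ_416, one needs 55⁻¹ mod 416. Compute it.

295

Run Euclid on (416, 55):
416 = 7·55 + 31
55 = 1·31 + 24
31 = 1·24 + 7
24 = 3·7 + 3
7 = 2·3 + 1
3 = 3·1 + 0
The gcd is 1. Working backward:
1 = 7 − 2·3
1 = −2·24 + 7·7
1 = 7·31 − 9·24
1 = −9·55 + 16·31
1 = 16·416 − 121·55
Hence 55⁻¹ ≡ -121 ≡ 295 (mod 416).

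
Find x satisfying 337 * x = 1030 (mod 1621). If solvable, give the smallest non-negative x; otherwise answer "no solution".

First find gcd(337, 1621):
1621 = 4*337 + 273
337 = 1*273 + 64
273 = 4*64 + 17
64 = 3*17 + 13
17 = 1*13 + 4
13 = 3*4 + 1
4 = 4*1 + 0
gcd = 1, so a unique solution mod 1621 exists.
Back-substitute for the Bézout coefficients:
1 = 13 − 3·4
1 = −3·17 + 4·13
1 = 4·64 − 15·17
1 = −15·273 + 64·64
1 = 64·337 − 79·273
1 = −79·1621 + 380·337
So 337·(380) ≡ 1 (mod 1621), giving 337⁻¹ ≡ 380.
x ≡ 337⁻¹·1030 ≡ 380·1030 ≡ 739 (mod 1621).

739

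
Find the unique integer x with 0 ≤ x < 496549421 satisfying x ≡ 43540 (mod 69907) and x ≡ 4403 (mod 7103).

Write x = 43540 + 69907·k. Then 69907·k ≡ 4403 − 43540 ≡ 3481 (mod 7103).
Need 69907⁻¹ mod 7103. Extended Euclid on (7103, 5980):
7103 = 1*5980 + 1123
5980 = 5*1123 + 365
1123 = 3*365 + 28
365 = 13*28 + 1
28 = 28*1 + 0
Back-substitute:
1 = 365 − 13·28
1 = −13·1123 + 40·365
1 = 40·5980 − 213·1123
1 = −213·7103 + 253·5980
69907⁻¹ ≡ 253 (mod 7103), so k ≡ 253·3481 ≡ 7024 (mod 7103).
x = 43540 + 69907·7024 = 491070308.

491070308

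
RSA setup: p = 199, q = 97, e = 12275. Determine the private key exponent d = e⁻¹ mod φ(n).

1979

φ(n) = (p−1)(q−1) = 198·96 = 19008.
Need d with 12275·d ≡ 1 (mod 19008). Apply the extended Euclidean algorithm:
19008 = 1×12275 + 6733
12275 = 1×6733 + 5542
6733 = 1×5542 + 1191
5542 = 4×1191 + 778
1191 = 1×778 + 413
778 = 1×413 + 365
413 = 1×365 + 48
365 = 7×48 + 29
48 = 1×29 + 19
29 = 1×19 + 10
19 = 1×10 + 9
10 = 1×9 + 1
9 = 9×1 + 0
Back-substitute:
1 = 10 − 9
1 = −19 + 2·10
1 = 2·29 − 3·19
1 = −3·48 + 5·29
1 = 5·365 − 38·48
1 = −38·413 + 43·365
1 = 43·778 − 81·413
1 = −81·1191 + 124·778
1 = 124·5542 − 577·1191
1 = −577·6733 + 701·5542
1 = 701·12275 − 1278·6733
1 = −1278·19008 + 1979·12275
So 12275·1979 ≡ 1 (mod 19008), hence d = 1979.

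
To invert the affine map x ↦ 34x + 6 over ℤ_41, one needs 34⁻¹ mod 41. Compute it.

35

Extended Euclidean algorithm:
41 = 1*34 + 7
34 = 4*7 + 6
7 = 1*6 + 1
6 = 6*1 + 0
gcd = 1, so the inverse exists. Back-substitute:
1 = 7 − 6
1 = −34 + 5·7
1 = 5·41 − 6·34
Thus 34·(-6) ≡ 1 (mod 41); reducing, -6 mod 41 = 35.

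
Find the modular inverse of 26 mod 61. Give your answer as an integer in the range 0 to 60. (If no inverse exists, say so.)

54

Extended Euclidean algorithm:
61 = 2·26 + 9
26 = 2·9 + 8
9 = 1·8 + 1
8 = 8·1 + 0
The gcd is 1. Working backward:
1 = 9 − 8
1 = −26 + 3·9
1 = 3·61 − 7·26
Hence 26⁻¹ ≡ -7 ≡ 54 (mod 61).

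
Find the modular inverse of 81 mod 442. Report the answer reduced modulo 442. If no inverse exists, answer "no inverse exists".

191

Apply the Euclidean algorithm to 442 and 81:
442 = 5×81 + 37
81 = 2×37 + 7
37 = 5×7 + 2
7 = 3×2 + 1
2 = 2×1 + 0
The gcd is 1. Working backward:
1 = 7 − 3·2
1 = −3·37 + 16·7
1 = 16·81 − 35·37
1 = −35·442 + 191·81
So 81·191 ≡ 1 (mod 442).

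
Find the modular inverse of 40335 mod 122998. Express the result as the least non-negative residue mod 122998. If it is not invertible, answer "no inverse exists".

37029

Apply the Euclidean algorithm to 122998 and 40335:
122998 = 3×40335 + 1993
40335 = 20×1993 + 475
1993 = 4×475 + 93
475 = 5×93 + 10
93 = 9×10 + 3
10 = 3×3 + 1
3 = 3×1 + 0
The gcd is 1. Working backward:
1 = 10 − 3·3
1 = −3·93 + 28·10
1 = 28·475 − 143·93
1 = −143·1993 + 600·475
1 = 600·40335 − 12143·1993
1 = −12143·122998 + 37029·40335
So 40335·37029 ≡ 1 (mod 122998).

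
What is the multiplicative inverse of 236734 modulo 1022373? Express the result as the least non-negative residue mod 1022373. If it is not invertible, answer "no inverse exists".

Apply the Euclidean algorithm to 1022373 and 236734:
1022373 = 4·236734 + 75437
236734 = 3·75437 + 10423
75437 = 7·10423 + 2476
10423 = 4·2476 + 519
2476 = 4·519 + 400
519 = 1·400 + 119
400 = 3·119 + 43
119 = 2·43 + 33
43 = 1·33 + 10
33 = 3·10 + 3
10 = 3·3 + 1
3 = 3·1 + 0
gcd = 1, so the inverse exists. Back-substitute:
1 = 10 − 3·3
1 = −3·33 + 10·10
1 = 10·43 − 13·33
1 = −13·119 + 36·43
1 = 36·400 − 121·119
1 = −121·519 + 157·400
1 = 157·2476 − 749·519
1 = −749·10423 + 3153·2476
1 = 3153·75437 − 22820·10423
1 = −22820·236734 + 71613·75437
1 = 71613·1022373 − 309272·236734
So 236734·(-309272) ≡ 1 (mod 1022373), and -309272 ≡ 713101 (mod 1022373).

713101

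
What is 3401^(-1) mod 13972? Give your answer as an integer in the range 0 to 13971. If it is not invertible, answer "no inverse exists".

5809

gcd(13972, 3401) by repeated division:
13972 = 4*3401 + 368
3401 = 9*368 + 89
368 = 4*89 + 12
89 = 7*12 + 5
12 = 2*5 + 2
5 = 2*2 + 1
2 = 2*1 + 0
The gcd is 1. Working backward:
1 = 5 − 2·2
1 = −2·12 + 5·5
1 = 5·89 − 37·12
1 = −37·368 + 153·89
1 = 153·3401 − 1414·368
1 = −1414·13972 + 5809·3401
So 3401·5809 ≡ 1 (mod 13972).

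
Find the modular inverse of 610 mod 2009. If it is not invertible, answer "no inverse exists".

gcd(2009, 610) by repeated division:
2009 = 3*610 + 179
610 = 3*179 + 73
179 = 2*73 + 33
73 = 2*33 + 7
33 = 4*7 + 5
7 = 1*5 + 2
5 = 2*2 + 1
2 = 2*1 + 0
Since gcd(610, 2009) = 1, back-substitute to write 1 as a combination:
1 = 5 − 2·2
1 = −2·7 + 3·5
1 = 3·33 − 14·7
1 = −14·73 + 31·33
1 = 31·179 − 76·73
1 = −76·610 + 259·179
1 = 259·2009 − 853·610
So 610·(-853) ≡ 1 (mod 2009), and -853 ≡ 1156 (mod 2009).

1156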